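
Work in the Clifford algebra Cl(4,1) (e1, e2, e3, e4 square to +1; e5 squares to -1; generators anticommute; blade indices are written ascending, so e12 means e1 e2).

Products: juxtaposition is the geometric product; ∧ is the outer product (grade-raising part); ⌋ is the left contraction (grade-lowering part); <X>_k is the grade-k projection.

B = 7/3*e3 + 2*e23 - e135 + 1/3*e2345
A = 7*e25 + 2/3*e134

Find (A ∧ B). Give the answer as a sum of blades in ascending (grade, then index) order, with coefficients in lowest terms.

step 1: -49/3*e235
Answer: -49/3*e235


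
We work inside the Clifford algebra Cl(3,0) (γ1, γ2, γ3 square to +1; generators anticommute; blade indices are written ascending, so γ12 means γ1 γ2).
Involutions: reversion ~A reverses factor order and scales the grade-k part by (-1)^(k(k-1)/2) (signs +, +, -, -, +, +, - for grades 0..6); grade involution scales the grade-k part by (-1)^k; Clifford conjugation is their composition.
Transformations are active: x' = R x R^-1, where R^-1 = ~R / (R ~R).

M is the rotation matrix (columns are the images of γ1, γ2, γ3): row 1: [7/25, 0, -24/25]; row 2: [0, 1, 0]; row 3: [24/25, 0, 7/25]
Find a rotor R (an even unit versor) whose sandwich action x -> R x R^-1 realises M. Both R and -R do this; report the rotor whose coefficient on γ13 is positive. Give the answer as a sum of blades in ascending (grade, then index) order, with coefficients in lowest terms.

Method: write R = a + b12*γ12 + b13*γ13 + b23*γ23 with a^2 + b12^2 + b13^2 + b23^2 = 1 (so R^-1 = ~R). Expanding the columns R e_j ~R gives tr M = 4a^2 - 1 and, from the antisymmetric part, M21 - M12 = -4a*b12, M13 - M31 = 4a*b13, M32 - M23 = -4a*b23.
Here tr M = 39/25, so a^2 = (1 + tr M)/4 = 16/25 and a = ±4/5. Taking a = 4/5: M21 - M12 = 0, M13 - M31 = -48/25, M32 - M23 = 0, giving b12 = 0, b13 = -3/5, b23 = 0, i.e. R = 4/5 - 3/5*γ13.
Its γ13 coefficient is negative, so report the other preimage -R.
Answer: -4/5 + 3/5*γ13. Uniqueness: Spin(3) -> SO(3) maps R and -R to the same rotation of trace 39/25; fixing the sign of the γ13 coefficient removes the ambiguity.


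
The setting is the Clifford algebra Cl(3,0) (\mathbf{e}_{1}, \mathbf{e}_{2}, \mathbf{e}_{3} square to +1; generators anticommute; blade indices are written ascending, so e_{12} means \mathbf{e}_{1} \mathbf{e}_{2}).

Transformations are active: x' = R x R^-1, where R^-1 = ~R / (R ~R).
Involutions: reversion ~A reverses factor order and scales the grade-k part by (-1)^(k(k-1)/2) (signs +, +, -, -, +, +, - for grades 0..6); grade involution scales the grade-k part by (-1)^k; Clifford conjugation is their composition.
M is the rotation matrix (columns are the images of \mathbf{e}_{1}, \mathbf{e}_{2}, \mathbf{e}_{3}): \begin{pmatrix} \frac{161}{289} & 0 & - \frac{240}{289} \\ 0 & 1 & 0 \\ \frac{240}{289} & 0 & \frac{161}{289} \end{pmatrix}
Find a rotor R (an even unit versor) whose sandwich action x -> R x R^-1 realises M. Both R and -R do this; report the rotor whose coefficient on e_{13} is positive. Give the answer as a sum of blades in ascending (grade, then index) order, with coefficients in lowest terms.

Method: write R = a + b12*e_{12} + b13*e_{13} + b23*e_{23} with a^2 + b12^2 + b13^2 + b23^2 = 1 (so R^-1 = ~R). Expanding the columns R e_j ~R gives tr M = 4a^2 - 1 and, from the antisymmetric part, M21 - M12 = -4a*b12, M13 - M31 = 4a*b13, M32 - M23 = -4a*b23.
Here tr M = \frac{611}{289}, so a^2 = (1 + tr M)/4 = \frac{225}{289} and a = ±\frac{15}{17}. Taking a = \frac{15}{17}: M21 - M12 = 0, M13 - M31 = -\frac{480}{289}, M32 - M23 = 0, giving b12 = 0, b13 = -\frac{8}{17}, b23 = 0, i.e. R = \frac{15}{17} - \frac{8}{17} e_{13}.
Its e_{13} coefficient is negative, so report the other preimage -R.
Answer: -\frac{15}{17} + \frac{8}{17} e_{13}. Sheet selection: the two-to-one cover makes ±R indistinguishable at the matrix level (trace \frac{611}{289}), so uniqueness comes from the required sign on e_{13}.


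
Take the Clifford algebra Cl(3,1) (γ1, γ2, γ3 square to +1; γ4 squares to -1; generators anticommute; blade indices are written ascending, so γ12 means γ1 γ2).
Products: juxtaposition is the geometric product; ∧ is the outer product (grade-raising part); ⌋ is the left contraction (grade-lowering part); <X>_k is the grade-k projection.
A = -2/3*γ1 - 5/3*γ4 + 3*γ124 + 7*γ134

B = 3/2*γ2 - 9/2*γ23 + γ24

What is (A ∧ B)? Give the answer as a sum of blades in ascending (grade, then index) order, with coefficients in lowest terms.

step 1: -γ12 + 5/2*γ24 + 3*γ123 - 2/3*γ124 + 15/2*γ234 + 21/2*γ1234
Answer: -γ12 + 5/2*γ24 + 3*γ123 - 2/3*γ124 + 15/2*γ234 + 21/2*γ1234


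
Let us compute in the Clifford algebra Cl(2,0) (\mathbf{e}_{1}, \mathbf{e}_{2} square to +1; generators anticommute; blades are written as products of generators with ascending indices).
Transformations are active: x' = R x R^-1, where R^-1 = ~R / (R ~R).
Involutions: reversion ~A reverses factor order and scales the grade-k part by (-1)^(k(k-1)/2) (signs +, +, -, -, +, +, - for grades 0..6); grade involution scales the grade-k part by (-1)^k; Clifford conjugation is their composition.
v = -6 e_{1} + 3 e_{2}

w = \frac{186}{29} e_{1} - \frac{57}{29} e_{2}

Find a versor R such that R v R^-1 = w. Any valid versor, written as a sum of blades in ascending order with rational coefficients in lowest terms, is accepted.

Sketch: the shared square 45 makes R = v + w = \frac{12}{29} e_{1} + \frac{30}{29} e_{2} the natural versor; its sandwich fixes that direction, negates (v - w)/2, and sends v to w.
Answer: \frac{12}{29} e_{1} + \frac{30}{29} e_{2}


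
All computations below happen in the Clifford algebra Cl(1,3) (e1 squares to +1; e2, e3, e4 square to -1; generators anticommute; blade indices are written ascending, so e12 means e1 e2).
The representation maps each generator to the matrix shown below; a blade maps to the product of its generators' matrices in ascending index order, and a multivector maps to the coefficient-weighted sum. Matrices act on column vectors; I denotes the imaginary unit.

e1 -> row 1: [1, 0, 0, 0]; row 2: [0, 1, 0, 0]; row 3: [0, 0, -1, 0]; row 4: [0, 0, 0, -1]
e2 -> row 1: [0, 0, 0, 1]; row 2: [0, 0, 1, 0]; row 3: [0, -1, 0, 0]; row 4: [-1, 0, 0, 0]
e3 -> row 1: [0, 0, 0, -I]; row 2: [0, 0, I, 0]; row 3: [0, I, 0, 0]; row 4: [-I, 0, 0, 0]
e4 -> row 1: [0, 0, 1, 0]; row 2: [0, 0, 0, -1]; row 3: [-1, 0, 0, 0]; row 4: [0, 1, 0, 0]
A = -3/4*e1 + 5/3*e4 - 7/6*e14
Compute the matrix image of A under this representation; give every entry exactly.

Bivector images (products of the table entries): rho(e14) = rho(e1)rho(e4) = row 1: [0, 0, 1, 0]; row 2: [0, 0, 0, -1]; row 3: [1, 0, 0, 0]; row 4: [0, -1, 0, 0].
M = (-3/4)*rho(e1) + (5/3)*rho(e4) + (-7/6)*rho(e14), summed entrywise:
Answer: row 1: [-3/4, 0, 1/2, 0]; row 2: [0, -3/4, 0, -1/2]; row 3: [-17/6, 0, 3/4, 0]; row 4: [0, 17/6, 0, 3/4]


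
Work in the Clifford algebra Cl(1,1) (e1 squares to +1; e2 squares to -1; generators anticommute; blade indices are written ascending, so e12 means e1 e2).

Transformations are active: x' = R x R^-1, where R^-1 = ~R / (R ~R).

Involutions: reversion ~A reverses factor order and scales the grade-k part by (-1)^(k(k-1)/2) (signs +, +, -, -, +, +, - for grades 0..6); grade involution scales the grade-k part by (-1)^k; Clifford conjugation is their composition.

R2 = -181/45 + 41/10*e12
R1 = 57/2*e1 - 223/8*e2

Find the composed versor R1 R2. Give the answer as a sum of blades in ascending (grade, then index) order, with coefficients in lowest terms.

Distribute over the terms of R1 (each basis-blade product reordered to ascending indices, repeated generators contracted through their squares):
(57/2*e1) R2 = -3439/30*e1 + 2337/20*e2
(-223/8*e2) R2 = -9143/80*e1 + 40363/360*e2
Summing the partial products and collecting blades:
Answer: -54941/240*e1 + 82429/360*e2


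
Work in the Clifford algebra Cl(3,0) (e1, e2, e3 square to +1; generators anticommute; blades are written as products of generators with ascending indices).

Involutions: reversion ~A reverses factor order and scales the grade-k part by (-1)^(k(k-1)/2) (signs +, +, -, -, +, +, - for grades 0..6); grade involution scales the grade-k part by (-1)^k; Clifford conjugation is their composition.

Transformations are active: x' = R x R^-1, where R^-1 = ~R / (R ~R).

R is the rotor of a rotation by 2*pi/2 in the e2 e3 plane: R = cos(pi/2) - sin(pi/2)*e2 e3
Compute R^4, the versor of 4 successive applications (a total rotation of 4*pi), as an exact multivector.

Rotor phase runs at HALF the rotation angle; powers of one rotor simply add phase, so after 4 steps in e2 e3 the phase is 4*pi/2 = 2*pi and R^4 = cos(2*pi) - sin(2*pi)*e2 e3.
cos(2*pi) = 1 and sin(2*pi) = 0, so R^4 = 1. The total rotation 4*pi is 2 full turns, so every vector returns to itself, yet the rotor is +1, back on the identity sheet (an even number of 2*pi turns).
Answer: 1


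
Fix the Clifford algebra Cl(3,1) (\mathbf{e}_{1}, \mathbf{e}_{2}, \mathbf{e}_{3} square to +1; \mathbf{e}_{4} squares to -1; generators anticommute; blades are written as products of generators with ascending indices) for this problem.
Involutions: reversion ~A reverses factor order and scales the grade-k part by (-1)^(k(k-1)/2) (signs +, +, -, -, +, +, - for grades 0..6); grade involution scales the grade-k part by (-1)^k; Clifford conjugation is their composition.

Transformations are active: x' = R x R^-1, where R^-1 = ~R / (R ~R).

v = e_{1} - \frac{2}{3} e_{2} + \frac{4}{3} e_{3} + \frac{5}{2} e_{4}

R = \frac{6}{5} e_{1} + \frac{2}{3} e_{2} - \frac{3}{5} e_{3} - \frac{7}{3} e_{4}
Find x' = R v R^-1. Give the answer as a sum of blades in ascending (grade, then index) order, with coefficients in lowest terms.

~R = \frac{6}{5} e_{1} + \frac{2}{3} e_{2} - \frac{3}{5} e_{3} - \frac{7}{3} e_{4}, and R ~R = -\frac{16}{5}, so R^-1 = ~R / (-\frac{16}{5}).
R v = \frac{521}{90} - \frac{22}{15} e_{1} e_{2} + \frac{11}{5} e_{1} e_{3} + \frac{16}{3} e_{1} e_{4} + \frac{22}{45} e_{2} e_{3} + \frac{1}{9} e_{2} e_{4} + \frac{29}{18} e_{3} e_{4}
Answer: -\frac{641}{120} e_{1} - \frac{377}{216} e_{2} + \frac{67}{80} e_{3} + \frac{2567}{432} e_{4}


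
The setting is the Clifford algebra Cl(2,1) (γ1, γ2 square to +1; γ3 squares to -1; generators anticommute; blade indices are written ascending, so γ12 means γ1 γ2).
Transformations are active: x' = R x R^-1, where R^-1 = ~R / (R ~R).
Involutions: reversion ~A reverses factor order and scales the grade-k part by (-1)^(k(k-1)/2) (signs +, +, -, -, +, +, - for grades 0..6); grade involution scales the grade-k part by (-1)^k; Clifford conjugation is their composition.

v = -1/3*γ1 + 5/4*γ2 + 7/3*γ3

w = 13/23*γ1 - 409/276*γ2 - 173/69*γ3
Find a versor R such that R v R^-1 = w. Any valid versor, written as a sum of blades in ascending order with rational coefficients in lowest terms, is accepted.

Here q(v) = q(w) = -181/48; the classical choice R = v + w = 16/69*γ1 - 16/69*γ2 - 4/23*γ3 then realises v -> w under the sandwich.
Answer: 16/69*γ1 - 16/69*γ2 - 4/23*γ3


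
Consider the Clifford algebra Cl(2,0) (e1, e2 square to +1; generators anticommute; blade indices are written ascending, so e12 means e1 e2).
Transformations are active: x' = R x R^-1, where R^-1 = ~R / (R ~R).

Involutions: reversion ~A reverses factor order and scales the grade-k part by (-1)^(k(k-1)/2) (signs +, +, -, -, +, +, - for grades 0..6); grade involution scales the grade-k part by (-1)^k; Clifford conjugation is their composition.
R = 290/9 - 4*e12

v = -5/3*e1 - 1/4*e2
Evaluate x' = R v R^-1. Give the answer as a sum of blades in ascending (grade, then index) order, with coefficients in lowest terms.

~R = 290/9 + 4*e12, and R ~R = 85396/81, so R^-1 = ~R / (85396/81).
R v = -1423/27*e1 - 265/18*e2
Answer: -99590/64047*e1 - 55501/85396*e2


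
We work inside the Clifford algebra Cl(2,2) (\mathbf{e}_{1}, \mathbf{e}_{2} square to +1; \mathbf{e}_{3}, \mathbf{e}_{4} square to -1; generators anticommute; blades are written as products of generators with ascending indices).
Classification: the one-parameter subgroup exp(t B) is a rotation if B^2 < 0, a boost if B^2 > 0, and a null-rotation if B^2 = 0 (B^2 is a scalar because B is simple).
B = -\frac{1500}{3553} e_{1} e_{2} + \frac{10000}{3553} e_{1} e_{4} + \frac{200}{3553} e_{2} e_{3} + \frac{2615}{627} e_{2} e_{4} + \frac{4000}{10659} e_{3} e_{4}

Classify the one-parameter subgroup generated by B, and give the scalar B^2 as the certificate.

B^2 term by term: the squares give (-\frac{1500}{3553})^2*(e_{1} e_{2})^2 + (\frac{10000}{3553})^2*(e_{1} e_{4})^2 + (\frac{200}{3553})^2*(e_{2} e_{3})^2 + (\frac{2615}{627})^2*(e_{2} e_{4})^2 + (\frac{4000}{10659})^2*(e_{3} e_{4})^2 = \frac{2250000}{12623809}*(-1) + \frac{100000000}{12623809}*(+1) + \frac{40000}{12623809}*(+1) + \frac{6838225}{393129}*(+1) + \frac{16000000}{113614281}*(-1) = 25 (each basis 2-blade squares to minus the product of its generators' squares); cross terms between blades sharing an index anticommute and cancel; the commuting (index-disjoint) pairs give grade-4 terms 2*c*c'*(blade product), which cancel blade by blade — e_{1} e_{2} e_{3} e_{4}: -\frac{4000000}{12623809} + \frac{4000000}{12623809} = 0 — confirming B is simple. So B^2 = 25.
Answer: boost, certificate B^2 = 25. The scalar 25 is the complete invariant here: its sign names the subgroup type.


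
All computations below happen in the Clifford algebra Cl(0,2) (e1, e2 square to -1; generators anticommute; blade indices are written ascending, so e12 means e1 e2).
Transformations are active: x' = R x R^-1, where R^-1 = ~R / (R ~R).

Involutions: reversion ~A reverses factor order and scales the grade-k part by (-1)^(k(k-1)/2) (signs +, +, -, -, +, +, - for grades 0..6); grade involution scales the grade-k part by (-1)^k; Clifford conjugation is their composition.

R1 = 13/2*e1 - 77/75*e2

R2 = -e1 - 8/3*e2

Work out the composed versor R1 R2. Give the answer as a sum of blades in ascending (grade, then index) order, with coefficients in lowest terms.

Distribute over the terms of R1 (each basis-blade product reordered to ascending indices, repeated generators contracted through their squares):
(13/2*e1) R2 = 13/2 - 52/3*e12
(-77/75*e2) R2 = -616/225 - 77/75*e12
Summing the partial products and collecting blades:
Answer: 1693/450 - 459/25*e12


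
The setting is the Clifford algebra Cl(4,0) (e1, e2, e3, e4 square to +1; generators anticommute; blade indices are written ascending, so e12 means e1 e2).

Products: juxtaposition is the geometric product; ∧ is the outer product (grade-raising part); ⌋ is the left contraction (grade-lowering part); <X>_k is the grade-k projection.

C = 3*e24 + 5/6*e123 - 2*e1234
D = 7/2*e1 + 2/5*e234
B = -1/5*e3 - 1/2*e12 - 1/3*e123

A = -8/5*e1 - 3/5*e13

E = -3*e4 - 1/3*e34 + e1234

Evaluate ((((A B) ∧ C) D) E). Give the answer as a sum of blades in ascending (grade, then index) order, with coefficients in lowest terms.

step 1: 3/25*e1 + e2 + 8/25*e13 + 5/6*e23
step 2: 9/25*e124 - 24/25*e1234
step 3: 48/125*e1 + 18/125*e13 + 63/50*e24 + 84/25*e234
step 4: 84/25*e1 - 133/50*e2 + 63/50*e13 - 6/5*e14 - 483/50*e23 + 18/125*e24 - 14/25*e134 + 48/125*e234
Answer: 84/25*e1 - 133/50*e2 + 63/50*e13 - 6/5*e14 - 483/50*e23 + 18/125*e24 - 14/25*e134 + 48/125*e234


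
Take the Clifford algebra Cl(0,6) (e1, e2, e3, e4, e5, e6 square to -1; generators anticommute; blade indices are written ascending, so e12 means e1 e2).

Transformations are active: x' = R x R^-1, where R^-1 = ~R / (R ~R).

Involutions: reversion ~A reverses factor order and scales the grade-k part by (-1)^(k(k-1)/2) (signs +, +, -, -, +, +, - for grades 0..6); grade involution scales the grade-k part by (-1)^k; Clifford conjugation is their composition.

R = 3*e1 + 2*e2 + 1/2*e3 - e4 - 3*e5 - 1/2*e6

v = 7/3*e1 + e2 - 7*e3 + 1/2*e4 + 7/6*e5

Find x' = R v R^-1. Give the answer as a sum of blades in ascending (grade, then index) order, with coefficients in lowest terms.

~R = 3*e1 + 2*e2 + 1/2*e3 - e4 - 3*e5 - 1/2*e6, and R ~R = -47/2, so R^-1 = ~R / (-47/2).
R v = -3/2 - 5/3*e12 - 133/6*e13 + 23/6*e14 + 21/2*e15 + 7/6*e16 - 29/2*e23 + 2*e24 + 16/3*e25 + 1/2*e26 - 27/4*e34 - 245/12*e35 - 7/2*e36 + 1/3*e45 + 1/4*e46 + 7/12*e56
Answer: -275/141*e1 - 35/47*e2 + 332/47*e3 - 59/94*e4 - 437/282*e5 - 3/47*e6


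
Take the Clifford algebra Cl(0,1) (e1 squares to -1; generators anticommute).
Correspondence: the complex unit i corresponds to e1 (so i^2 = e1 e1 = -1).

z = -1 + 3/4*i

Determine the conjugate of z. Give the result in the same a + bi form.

In blades: z = -1 + 3/4*e1.
Conjugation here is Clifford conjugation: the scalar is fixed and the grade-1 and grade-2 blades all flip sign, giving -1 - 3/4*e1; translating back:
Answer: -1 - 3/4*i


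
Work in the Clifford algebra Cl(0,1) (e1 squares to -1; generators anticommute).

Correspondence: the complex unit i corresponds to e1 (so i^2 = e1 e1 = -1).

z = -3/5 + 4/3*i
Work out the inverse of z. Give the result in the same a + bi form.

In blades: z = -3/5 + 4/3*e1.
With qbar = -3/5 - 4/3*e1 (scalar fixed, mapped units negated), z qbar = 481/225 (the sum of squared coefficients), so z^-1 = qbar / (481/225) = -135/481 - 300/481*e1; translating back:
Answer: -135/481 - 300/481*i


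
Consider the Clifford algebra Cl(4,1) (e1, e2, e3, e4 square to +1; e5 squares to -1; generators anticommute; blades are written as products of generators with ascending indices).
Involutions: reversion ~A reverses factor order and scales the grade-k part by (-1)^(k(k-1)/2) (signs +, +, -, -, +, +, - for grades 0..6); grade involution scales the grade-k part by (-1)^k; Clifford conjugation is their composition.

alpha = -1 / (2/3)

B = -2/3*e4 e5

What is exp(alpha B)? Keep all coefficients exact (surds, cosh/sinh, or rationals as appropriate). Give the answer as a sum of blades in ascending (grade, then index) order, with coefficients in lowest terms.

B^2 = (-2/3)^2*(e4 e5)^2 = 4/9*(+1) = 4/9 (a basis 2-blade squares to minus the product of its generators' squares).
B^2 = 4/9 — since the square is positive, the closed form is hyperbolic: l = 2/3, alpha*l = -1, so exp(alpha B) = cosh(-1) + (sinh(-1)/(2/3))*B = cosh(1) + (-3*sinh(1)/2)*B.
Answer: cosh(1) + sinh(1)*e4 e5


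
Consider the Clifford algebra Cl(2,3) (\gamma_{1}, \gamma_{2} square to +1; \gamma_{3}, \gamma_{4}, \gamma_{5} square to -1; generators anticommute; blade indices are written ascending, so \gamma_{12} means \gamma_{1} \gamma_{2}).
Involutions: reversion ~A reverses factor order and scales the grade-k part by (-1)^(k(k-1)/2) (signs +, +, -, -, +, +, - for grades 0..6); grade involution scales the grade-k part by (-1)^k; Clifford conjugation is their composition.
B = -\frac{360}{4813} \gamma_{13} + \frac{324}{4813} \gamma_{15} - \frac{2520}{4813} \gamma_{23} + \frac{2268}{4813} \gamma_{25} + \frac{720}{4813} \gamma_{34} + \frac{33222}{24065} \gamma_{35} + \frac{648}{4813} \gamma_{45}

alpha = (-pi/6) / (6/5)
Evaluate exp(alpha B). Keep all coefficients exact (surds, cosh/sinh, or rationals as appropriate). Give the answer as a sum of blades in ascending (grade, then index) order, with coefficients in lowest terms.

B^2 term by term: the squares give (-\frac{360}{4813})^2*(\gamma_{13})^2 + (\frac{324}{4813})^2*(\gamma_{15})^2 + (-\frac{2520}{4813})^2*(\gamma_{23})^2 + (\frac{2268}{4813})^2*(\gamma_{25})^2 + (\frac{720}{4813})^2*(\gamma_{34})^2 + (\frac{33222}{24065})^2*(\gamma_{35})^2 + (\frac{648}{4813})^2*(\gamma_{45})^2 = \frac{129600}{23164969}*(+1) + \frac{104976}{23164969}*(+1) + \frac{6350400}{23164969}*(+1) + \frac{5143824}{23164969}*(+1) + \frac{518400}{23164969}*(-1) + \frac{1103701284}{579124225}*(-1) + \frac{419904}{23164969}*(-1) = -\frac{36}{25} (each basis 2-blade squares to minus the product of its generators' squares); cross terms between blades sharing an index anticommute and cancel; the commuting (index-disjoint) pairs give grade-4 terms 2*c*c'*(blade product), which cancel blade by blade — \gamma_{1235}: \frac{1632960}{23164969} - \frac{1632960}{23164969} = 0; \gamma_{1345}: -\frac{466560}{23164969} + \frac{466560}{23164969} = 0; \gamma_{2345}: -\frac{3265920}{23164969} + \frac{3265920}{23164969} = 0 — confirming B is simple. So B^2 = -\frac{36}{25}.
B^2 = -\frac{36}{25} — since the square is negative, the closed form is circular: l = \frac{6}{5}, alpha*l = - \frac{\pi}{6}, so exp(alpha B) = cos(- \frac{\pi}{6}) + (sin(- \frac{\pi}{6})/(\frac{6}{5}))*B = \frac{\sqrt{3}}{2} + (- \frac{5}{12})*B.
Answer: \frac{\sqrt{3}}{2} + \frac{150}{4813} \gamma_{13} - \frac{135}{4813} \gamma_{15} + \frac{1050}{4813} \gamma_{23} - \frac{945}{4813} \gamma_{25} - \frac{300}{4813} \gamma_{34} - \frac{5537}{9626} \gamma_{35} - \frac{270}{4813} \gamma_{45}


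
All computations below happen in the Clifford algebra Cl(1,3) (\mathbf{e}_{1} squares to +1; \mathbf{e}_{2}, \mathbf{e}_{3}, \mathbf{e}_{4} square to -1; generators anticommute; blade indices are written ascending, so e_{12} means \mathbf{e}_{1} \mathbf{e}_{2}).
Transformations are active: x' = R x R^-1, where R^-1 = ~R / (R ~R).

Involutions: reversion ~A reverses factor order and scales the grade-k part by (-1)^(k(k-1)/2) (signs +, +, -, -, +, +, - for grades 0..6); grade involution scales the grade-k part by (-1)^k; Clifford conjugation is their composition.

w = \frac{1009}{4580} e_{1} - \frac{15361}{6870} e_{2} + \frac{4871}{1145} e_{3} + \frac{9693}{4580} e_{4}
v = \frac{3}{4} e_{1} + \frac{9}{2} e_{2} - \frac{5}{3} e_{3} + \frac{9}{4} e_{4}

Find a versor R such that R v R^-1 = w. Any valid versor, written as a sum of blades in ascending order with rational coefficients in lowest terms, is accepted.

The midline construction: v and w both square to -\frac{991}{36}, so reflecting in their sum \frac{1111}{1145} e_{1} + \frac{7777}{3435} e_{2} + \frac{8888}{3435} e_{3} + \frac{9999}{2290} e_{4} exchanges them.
Answer: \frac{1111}{1145} e_{1} + \frac{7777}{3435} e_{2} + \frac{8888}{3435} e_{3} + \frac{9999}{2290} e_{4}


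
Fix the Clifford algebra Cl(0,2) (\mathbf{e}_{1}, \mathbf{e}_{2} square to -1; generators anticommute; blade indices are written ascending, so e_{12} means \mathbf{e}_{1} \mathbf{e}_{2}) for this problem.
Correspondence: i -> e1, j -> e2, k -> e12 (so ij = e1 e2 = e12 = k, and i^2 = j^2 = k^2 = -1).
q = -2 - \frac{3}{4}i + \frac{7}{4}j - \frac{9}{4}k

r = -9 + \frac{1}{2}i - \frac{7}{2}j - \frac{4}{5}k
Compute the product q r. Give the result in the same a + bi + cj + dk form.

In blades: q = -2 - \frac{3}{4} e_{1} + \frac{7}{4} e_{2} - \frac{9}{4} e_{12}, r = -9 + \frac{1}{2} e_{1} - \frac{7}{2} e_{2} - \frac{4}{5} e_{12}.
Distribute q over r term by term (generator squares from the signature, products reordered to ascending indices): (-2)*r = 18 - e_{1} + 7 e_{2} + \frac{8}{5} e_{12}; (-\frac{3}{4} e_{1})*r = \frac{3}{8} + \frac{27}{4} e_{1} - \frac{3}{5} e_{2} + \frac{21}{8} e_{12}; (\frac{7}{4} e_{2})*r = \frac{49}{8} - \frac{7}{5} e_{1} - \frac{63}{4} e_{2} - \frac{7}{8} e_{12}; (-\frac{9}{4} e_{12})*r = -\frac{9}{5} - \frac{63}{8} e_{1} - \frac{9}{8} e_{2} + \frac{81}{4} e_{12}.
Sum: \frac{227}{10} - \frac{141}{40} e_{1} - \frac{419}{40} e_{2} + \frac{118}{5} e_{12}; translating back through the correspondence:
Answer: \frac{227}{10} - \frac{141}{40}i - \frac{419}{40}j + \frac{118}{5}k


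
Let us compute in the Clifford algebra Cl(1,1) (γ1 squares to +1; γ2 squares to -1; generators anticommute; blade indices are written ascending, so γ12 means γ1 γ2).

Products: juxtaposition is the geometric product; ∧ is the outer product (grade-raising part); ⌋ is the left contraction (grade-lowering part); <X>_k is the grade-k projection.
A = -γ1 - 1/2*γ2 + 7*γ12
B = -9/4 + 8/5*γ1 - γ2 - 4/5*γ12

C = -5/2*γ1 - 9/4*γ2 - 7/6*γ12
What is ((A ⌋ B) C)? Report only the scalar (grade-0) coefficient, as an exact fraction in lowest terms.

step 1: -77/10 + 2/5*γ1 + 4/5*γ2
step 2: 4/5 + 1099/60*γ1 + 2023/120*γ2 + 121/12*γ12
Answer: 4/5


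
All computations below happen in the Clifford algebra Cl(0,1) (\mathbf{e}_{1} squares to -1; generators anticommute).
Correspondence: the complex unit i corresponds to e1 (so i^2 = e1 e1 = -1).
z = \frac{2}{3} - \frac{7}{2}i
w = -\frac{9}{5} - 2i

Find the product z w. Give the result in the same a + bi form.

In blades: z = \frac{2}{3} - \frac{7}{2} e_{1}, w = -\frac{9}{5} - 2 e_{1}.
Distribute z over w term by term (generator squares from the signature, products reordered to ascending indices): (\frac{2}{3})*w = -\frac{6}{5} - \frac{4}{3} e_{1}; (-\frac{7}{2} e_{1})*w = -7 + \frac{63}{10} e_{1}.
Sum: -\frac{41}{5} + \frac{149}{30} e_{1}; translating back through the correspondence:
Answer: -\frac{41}{5} + \frac{149}{30}i


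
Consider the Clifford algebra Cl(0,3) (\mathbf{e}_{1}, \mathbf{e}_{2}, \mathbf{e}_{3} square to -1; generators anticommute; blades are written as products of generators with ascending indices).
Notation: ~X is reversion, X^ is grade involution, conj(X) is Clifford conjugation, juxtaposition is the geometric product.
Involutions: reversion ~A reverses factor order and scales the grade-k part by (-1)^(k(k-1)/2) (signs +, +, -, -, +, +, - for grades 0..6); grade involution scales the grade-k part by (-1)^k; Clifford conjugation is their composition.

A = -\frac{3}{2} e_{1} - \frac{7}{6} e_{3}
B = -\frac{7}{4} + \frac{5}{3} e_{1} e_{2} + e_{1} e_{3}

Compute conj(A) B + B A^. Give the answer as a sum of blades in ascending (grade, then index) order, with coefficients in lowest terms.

first term: -\frac{35}{24} e_{1} - \frac{5}{2} e_{2} - \frac{85}{24} e_{3} + \frac{35}{18} e_{1} e_{2} e_{3}
second term: -\frac{91}{24} e_{1} + \frac{5}{2} e_{2} - \frac{13}{24} e_{3} + \frac{35}{18} e_{1} e_{2} e_{3}
Answer: -\frac{21}{4} e_{1} - \frac{49}{12} e_{3} + \frac{35}{9} e_{1} e_{2} e_{3}


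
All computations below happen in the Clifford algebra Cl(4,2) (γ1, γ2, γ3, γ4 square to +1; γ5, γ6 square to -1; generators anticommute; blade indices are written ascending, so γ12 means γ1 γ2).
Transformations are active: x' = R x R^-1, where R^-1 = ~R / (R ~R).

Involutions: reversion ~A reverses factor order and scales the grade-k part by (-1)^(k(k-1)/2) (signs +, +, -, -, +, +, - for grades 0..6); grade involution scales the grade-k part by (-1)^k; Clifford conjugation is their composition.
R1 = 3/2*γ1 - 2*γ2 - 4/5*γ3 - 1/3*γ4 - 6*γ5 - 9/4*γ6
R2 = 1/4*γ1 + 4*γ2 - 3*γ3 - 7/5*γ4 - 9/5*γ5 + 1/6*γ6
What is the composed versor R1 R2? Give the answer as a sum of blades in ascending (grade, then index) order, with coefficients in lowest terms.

Distribute over the terms of R1 (each basis-blade product reordered to ascending indices, repeated generators contracted through their squares):
(3/2*γ1) R2 = 3/8 + 6*γ12 - 9/2*γ13 - 21/10*γ14 - 27/10*γ15 + 1/4*γ16
(-2*γ2) R2 = -8 + 1/2*γ12 + 6*γ23 + 14/5*γ24 + 18/5*γ25 - 1/3*γ26
(-4/5*γ3) R2 = 12/5 + 1/5*γ13 + 16/5*γ23 + 28/25*γ34 + 36/25*γ35 - 2/15*γ36
(-1/3*γ4) R2 = 7/15 + 1/12*γ14 + 4/3*γ24 - γ34 + 3/5*γ45 - 1/18*γ46
(-6*γ5) R2 = -54/5 + 3/2*γ15 + 24*γ25 - 18*γ35 - 42/5*γ45 - γ56
(-9/4*γ6) R2 = 3/8 + 9/16*γ16 + 9*γ26 - 27/4*γ36 - 63/20*γ46 - 81/20*γ56
Summing the partial products and collecting blades:
Answer: -911/60 + 13/2*γ12 - 43/10*γ13 - 121/60*γ14 - 6/5*γ15 + 13/16*γ16 + 46/5*γ23 + 62/15*γ24 + 138/5*γ25 + 26/3*γ26 + 3/25*γ34 - 414/25*γ35 - 413/60*γ36 - 39/5*γ45 - 577/180*γ46 - 101/20*γ56


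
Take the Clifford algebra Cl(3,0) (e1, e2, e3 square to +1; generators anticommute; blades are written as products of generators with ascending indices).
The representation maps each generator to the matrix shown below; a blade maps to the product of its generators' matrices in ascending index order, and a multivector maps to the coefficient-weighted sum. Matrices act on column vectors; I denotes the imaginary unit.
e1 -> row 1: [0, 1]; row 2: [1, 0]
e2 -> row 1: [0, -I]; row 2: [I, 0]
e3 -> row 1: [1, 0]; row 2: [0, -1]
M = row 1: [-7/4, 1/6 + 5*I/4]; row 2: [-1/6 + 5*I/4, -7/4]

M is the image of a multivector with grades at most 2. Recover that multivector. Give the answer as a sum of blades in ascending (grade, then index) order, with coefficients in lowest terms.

Method: 1, rho(e1), rho(e2), rho(e3) form a trace-orthogonal basis of the 2x2 complex matrices (tr(X Y) = 2 if X = Y, else 0), so M = m0*1 + m1*rho(e1) + m2*rho(e2) + m3*rho(e3) with m0 = tr(M)/2 = -7/4, m1 = tr(M rho(e1))/2 = 5*I/4, m2 = tr(M rho(e2))/2 = I/6, m3 = tr(M rho(e3))/2 = 0.
Multiplying table entries, the bivector images are rho(e1 e2) = I*rho(e3), rho(e1 e3) = -I*rho(e2), rho(e2 e3) = I*rho(e1); with real blade coefficients the real parts of m0..m3 are the coefficients of 1, e1, e2, e3 and the imaginary parts give the bivectors (e2 e3: Im m1, e1 e3: -Im m2, e1 e2: Im m3).
Answer: -7/4 - 1/6*e1 e3 + 5/4*e2 e3


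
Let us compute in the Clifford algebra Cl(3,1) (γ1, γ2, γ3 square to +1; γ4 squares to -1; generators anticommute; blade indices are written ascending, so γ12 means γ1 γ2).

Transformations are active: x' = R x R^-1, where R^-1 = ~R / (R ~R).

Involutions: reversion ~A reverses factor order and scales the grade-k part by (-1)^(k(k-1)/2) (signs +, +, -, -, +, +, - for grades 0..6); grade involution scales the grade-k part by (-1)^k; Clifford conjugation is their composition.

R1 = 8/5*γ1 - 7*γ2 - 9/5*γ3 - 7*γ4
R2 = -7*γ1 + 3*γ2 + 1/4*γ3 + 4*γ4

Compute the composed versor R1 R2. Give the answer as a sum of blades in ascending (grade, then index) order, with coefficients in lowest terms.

Distribute over the terms of R1 (each basis-blade product reordered to ascending indices, repeated generators contracted through their squares):
(8/5*γ1) R2 = -56/5 + 24/5*γ12 + 2/5*γ13 + 32/5*γ14
(-7*γ2) R2 = -21 - 49*γ12 - 7/4*γ23 - 28*γ24
(-9/5*γ3) R2 = -9/20 - 63/5*γ13 + 27/5*γ23 - 36/5*γ34
(-7*γ4) R2 = 28 - 49*γ14 + 21*γ24 + 7/4*γ34
Summing the partial products and collecting blades:
Answer: -93/20 - 221/5*γ12 - 61/5*γ13 - 213/5*γ14 + 73/20*γ23 - 7*γ24 - 109/20*γ34


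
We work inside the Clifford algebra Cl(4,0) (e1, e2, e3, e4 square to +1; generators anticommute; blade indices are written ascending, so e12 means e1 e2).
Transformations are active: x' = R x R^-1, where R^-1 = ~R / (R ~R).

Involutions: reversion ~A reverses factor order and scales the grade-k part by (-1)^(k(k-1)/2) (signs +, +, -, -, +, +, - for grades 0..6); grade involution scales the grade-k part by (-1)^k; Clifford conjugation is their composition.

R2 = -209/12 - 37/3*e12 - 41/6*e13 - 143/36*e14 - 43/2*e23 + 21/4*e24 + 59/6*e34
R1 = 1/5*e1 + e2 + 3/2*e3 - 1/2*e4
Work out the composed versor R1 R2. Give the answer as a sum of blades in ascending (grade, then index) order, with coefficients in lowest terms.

Distribute over the terms of R1 (each basis-blade product reordered to ascending indices, repeated generators contracted through their squares):
(1/5*e1) R2 = -209/60*e1 - 37/15*e2 - 41/30*e3 - 143/180*e4 - 43/10*e123 + 21/20*e124 + 59/30*e134
(e2) R2 = 37/3*e1 - 209/12*e2 - 43/2*e3 + 21/4*e4 + 41/6*e123 + 143/36*e124 + 59/6*e234
(3/2*e3) R2 = 41/4*e1 + 129/4*e2 - 209/8*e3 + 59/4*e4 - 37/2*e123 + 143/24*e134 - 63/8*e234
(-1/2*e4) R2 = -143/72*e1 + 21/8*e2 + 59/12*e3 + 209/24*e4 + 37/6*e124 + 41/12*e134 + 43/4*e234
Summing the partial products and collecting blades:
Answer: 6161/360*e1 + 1799/120*e2 - 1763/40*e3 + 10049/360*e4 - 479/30*e123 + 1007/90*e124 + 1361/120*e134 + 305/24*e234


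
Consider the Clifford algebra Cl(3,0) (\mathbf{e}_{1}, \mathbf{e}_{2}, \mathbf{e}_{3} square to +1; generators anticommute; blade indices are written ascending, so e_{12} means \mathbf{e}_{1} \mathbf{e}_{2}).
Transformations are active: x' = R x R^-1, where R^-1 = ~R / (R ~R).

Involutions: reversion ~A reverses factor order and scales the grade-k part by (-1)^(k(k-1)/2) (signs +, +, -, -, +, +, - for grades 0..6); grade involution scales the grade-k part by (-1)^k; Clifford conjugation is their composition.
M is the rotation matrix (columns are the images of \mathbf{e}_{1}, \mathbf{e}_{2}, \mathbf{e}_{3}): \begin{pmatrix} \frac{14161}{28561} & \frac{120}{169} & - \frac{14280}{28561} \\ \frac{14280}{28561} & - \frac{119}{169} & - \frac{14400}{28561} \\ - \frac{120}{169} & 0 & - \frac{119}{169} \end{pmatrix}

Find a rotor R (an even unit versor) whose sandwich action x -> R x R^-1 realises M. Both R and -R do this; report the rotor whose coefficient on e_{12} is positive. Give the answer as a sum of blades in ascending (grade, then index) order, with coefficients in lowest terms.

Method: write R = a + b12*e_{12} + b13*e_{13} + b23*e_{23} with a^2 + b12^2 + b13^2 + b23^2 = 1 (so R^-1 = ~R). Expanding the columns R e_j ~R gives tr M = 4a^2 - 1 and, from the antisymmetric part, M21 - M12 = -4a*b12, M13 - M31 = 4a*b13, M32 - M23 = -4a*b23.
Here tr M = -\frac{26061}{28561}, so a^2 = (1 + tr M)/4 = \frac{625}{28561} and a = ±\frac{25}{169}. Taking a = \frac{25}{169}: M21 - M12 = -\frac{6000}{28561}, M13 - M31 = \frac{6000}{28561}, M32 - M23 = \frac{14400}{28561}, giving b12 = \frac{60}{169}, b13 = \frac{60}{169}, b23 = -\frac{144}{169}, i.e. R = \frac{25}{169} + \frac{60}{169} e_{12} + \frac{60}{169} e_{13} - \frac{144}{169} e_{23}.
Its e_{12} coefficient is already positive.
Answer: \frac{25}{169} + \frac{60}{169} e_{12} + \frac{60}{169} e_{13} - \frac{144}{169} e_{23}. Why the constraint matters: R and -R act identically through the sandwich — M has trace -\frac{26061}{28561} either way — so only the sign condition on e_{12} picks one of the two preimages.


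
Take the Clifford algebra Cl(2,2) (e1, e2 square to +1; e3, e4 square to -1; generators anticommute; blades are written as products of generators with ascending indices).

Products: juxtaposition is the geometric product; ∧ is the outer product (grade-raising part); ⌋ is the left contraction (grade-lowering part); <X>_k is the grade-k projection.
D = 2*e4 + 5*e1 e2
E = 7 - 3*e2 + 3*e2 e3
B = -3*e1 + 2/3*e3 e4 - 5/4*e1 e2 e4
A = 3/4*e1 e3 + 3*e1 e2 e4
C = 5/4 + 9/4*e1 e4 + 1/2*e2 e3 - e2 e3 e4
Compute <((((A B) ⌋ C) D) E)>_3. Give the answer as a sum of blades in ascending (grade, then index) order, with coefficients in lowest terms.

step 1: -15/4 + 9/4*e3 - 1/2*e1 e4 - 9*e2 e4 + 2*e1 e2 e3 - 15/16*e2 e3 e4
step 2: -27/4 + 9/8*e2 - 9*e3 - 135/16*e1 e4 - 15/8*e2 e3 - 9/4*e2 e4 + 15/4*e2 e3 e4
step 3: 45/4*e1 + 9/2*e2 - 27/2*e4 - 135/4*e1 e2 + 75/8*e1 e3 + 45/4*e1 e4 - 15/2*e2 e3 - 639/16*e2 e4 - 18*e3 e4 - 45*e1 e2 e3 - 75/4*e1 e3 e4 - 15/4*e2 e3 e4
step 4: -36 + 45*e1 + 63/2*e2 - 9*e3 - 3609/16*e4 - 1935/8*e1 e2 - 1365/8*e1 e3 + 315/4*e1 e4 - 105/2*e2 e3 - 5985/16*e2 e4 - 3753/16*e3 e4 - 2025/8*e1 e2 e3 - 45/2*e1 e2 e4 - 525/4*e1 e3 e4 - 51/4*e2 e3 e4 + 90*e1 e2 e3 e4
step 5: -2025/8*e1 e2 e3 - 45/2*e1 e2 e4 - 525/4*e1 e3 e4 - 51/4*e2 e3 e4
Answer: -2025/8*e1 e2 e3 - 45/2*e1 e2 e4 - 525/4*e1 e3 e4 - 51/4*e2 e3 e4


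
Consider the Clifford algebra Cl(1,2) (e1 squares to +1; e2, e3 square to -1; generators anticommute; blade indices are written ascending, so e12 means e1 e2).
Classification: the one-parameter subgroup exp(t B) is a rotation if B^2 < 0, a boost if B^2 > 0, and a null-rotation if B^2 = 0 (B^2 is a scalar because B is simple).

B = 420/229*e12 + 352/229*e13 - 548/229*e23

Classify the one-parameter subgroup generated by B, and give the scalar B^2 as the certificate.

B^2 term by term: the squares give (420/229)^2*(e12)^2 + (352/229)^2*(e13)^2 + (-548/229)^2*(e23)^2 = 176400/52441*(+1) + 123904/52441*(+1) + 300304/52441*(-1) = 0 (each basis 2-blade squares to minus the product of its generators' squares); cross terms between blades sharing an index anticommute and cancel. So B^2 = 0.
Answer: null-rotation, certificate B^2 = 0. Check the certificate: B^2 = 0, and that sign is decisive whatever form B takes.


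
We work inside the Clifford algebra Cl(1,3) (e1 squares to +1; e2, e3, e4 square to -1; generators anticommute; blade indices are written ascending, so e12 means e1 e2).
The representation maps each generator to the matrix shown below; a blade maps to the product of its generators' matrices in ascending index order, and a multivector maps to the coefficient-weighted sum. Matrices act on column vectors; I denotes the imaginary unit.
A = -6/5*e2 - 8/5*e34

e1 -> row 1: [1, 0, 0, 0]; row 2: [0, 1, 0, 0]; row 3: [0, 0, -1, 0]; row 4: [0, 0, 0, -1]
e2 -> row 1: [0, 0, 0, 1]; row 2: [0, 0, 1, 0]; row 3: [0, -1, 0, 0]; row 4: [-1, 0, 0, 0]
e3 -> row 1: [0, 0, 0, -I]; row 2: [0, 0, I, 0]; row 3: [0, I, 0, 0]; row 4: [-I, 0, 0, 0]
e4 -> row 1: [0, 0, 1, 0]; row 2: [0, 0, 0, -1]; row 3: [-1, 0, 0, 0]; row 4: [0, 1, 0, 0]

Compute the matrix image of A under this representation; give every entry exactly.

Bivector images (products of the table entries): rho(e34) = rho(e3)rho(e4) = row 1: [0, -I, 0, 0]; row 2: [-I, 0, 0, 0]; row 3: [0, 0, 0, -I]; row 4: [0, 0, -I, 0].
M = (-6/5)*rho(e2) + (-8/5)*rho(e34), summed entrywise:
Answer: row 1: [0, 8*I/5, 0, -6/5]; row 2: [8*I/5, 0, -6/5, 0]; row 3: [0, 6/5, 0, 8*I/5]; row 4: [6/5, 0, 8*I/5, 0]


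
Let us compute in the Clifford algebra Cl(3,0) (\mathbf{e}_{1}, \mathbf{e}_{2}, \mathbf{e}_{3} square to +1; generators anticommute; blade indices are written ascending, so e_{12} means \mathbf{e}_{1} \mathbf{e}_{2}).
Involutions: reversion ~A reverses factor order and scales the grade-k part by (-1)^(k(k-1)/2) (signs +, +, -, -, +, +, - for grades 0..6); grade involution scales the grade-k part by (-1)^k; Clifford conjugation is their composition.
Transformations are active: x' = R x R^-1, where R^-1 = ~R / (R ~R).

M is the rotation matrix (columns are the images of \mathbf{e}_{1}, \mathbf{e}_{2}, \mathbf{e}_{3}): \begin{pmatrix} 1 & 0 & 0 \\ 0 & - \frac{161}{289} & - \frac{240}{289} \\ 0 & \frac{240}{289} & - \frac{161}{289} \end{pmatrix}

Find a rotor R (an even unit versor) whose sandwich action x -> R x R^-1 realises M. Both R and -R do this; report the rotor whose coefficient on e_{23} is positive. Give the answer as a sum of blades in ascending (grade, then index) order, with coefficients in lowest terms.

Method: write R = a + b12*e_{12} + b13*e_{13} + b23*e_{23} with a^2 + b12^2 + b13^2 + b23^2 = 1 (so R^-1 = ~R). Expanding the columns R e_j ~R gives tr M = 4a^2 - 1 and, from the antisymmetric part, M21 - M12 = -4a*b12, M13 - M31 = 4a*b13, M32 - M23 = -4a*b23.
Here tr M = -\frac{33}{289}, so a^2 = (1 + tr M)/4 = \frac{64}{289} and a = ±\frac{8}{17}. Taking a = \frac{8}{17}: M21 - M12 = 0, M13 - M31 = 0, M32 - M23 = \frac{480}{289}, giving b12 = 0, b13 = 0, b23 = -\frac{15}{17}, i.e. R = \frac{8}{17} - \frac{15}{17} e_{23}.
Its e_{23} coefficient is negative, so report the other preimage -R.
Answer: -\frac{8}{17} + \frac{15}{17} e_{23}. Sheet selection: the two-to-one cover makes ±R indistinguishable at the matrix level (trace -\frac{33}{289}), so uniqueness comes from the required sign on e_{23}.


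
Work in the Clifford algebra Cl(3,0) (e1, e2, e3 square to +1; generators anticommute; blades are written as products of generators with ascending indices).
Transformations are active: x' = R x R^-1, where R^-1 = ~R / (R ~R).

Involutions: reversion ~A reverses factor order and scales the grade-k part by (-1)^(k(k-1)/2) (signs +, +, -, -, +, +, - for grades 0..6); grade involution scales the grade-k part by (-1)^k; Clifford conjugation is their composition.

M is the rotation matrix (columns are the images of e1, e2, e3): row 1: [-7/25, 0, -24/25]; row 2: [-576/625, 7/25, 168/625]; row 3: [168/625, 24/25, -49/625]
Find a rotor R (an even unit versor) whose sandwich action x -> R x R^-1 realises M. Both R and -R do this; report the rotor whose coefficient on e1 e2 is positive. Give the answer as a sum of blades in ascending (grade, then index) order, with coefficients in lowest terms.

Method: write R = a + b12*e1 e2 + b13*e1 e3 + b23*e2 e3 with a^2 + b12^2 + b13^2 + b23^2 = 1 (so R^-1 = ~R). Expanding the columns R e_j ~R gives tr M = 4a^2 - 1 and, from the antisymmetric part, M21 - M12 = -4a*b12, M13 - M31 = 4a*b13, M32 - M23 = -4a*b23.
Here tr M = -49/625, so a^2 = (1 + tr M)/4 = 144/625 and a = ±12/25. Taking a = 12/25: M21 - M12 = -576/625, M13 - M31 = -768/625, M32 - M23 = 432/625, giving b12 = 12/25, b13 = -16/25, b23 = -9/25, i.e. R = 12/25 + 12/25*e1 e2 - 16/25*e1 e3 - 9/25*e2 e3.
Its e1 e2 coefficient is already positive.
Answer: 12/25 + 12/25*e1 e2 - 16/25*e1 e3 - 9/25*e2 e3. Note: both R and -R realise this M (trace -49/625); the covering map identifies them, and the e1 e2-coefficient sign is the tie-breaker.
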